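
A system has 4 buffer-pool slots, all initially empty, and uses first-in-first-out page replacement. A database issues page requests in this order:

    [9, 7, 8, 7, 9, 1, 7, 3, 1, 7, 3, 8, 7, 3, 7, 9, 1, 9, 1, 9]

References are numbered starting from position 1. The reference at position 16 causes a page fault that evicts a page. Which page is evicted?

7

pos 1: 9: fault, frames {9}
pos 2: 7: fault, frames {9,7}
pos 3: 8: fault, frames {9,7,8}
pos 4: 7: hit
pos 5: 9: hit
pos 6: 1: fault, frames {9,7,8,1}
pos 7: 7: hit
pos 8: 3: fault, evict 9, frames {7,8,1,3}
pos 9: 1: hit
pos 10: 7: hit
pos 11: 3: hit
pos 12: 8: hit
pos 13: 7: hit
pos 14: 3: hit
pos 15: 7: hit
pos 16: 9: fault, evict 7, frames {8,1,3,9}
At position 16, page 7 is evicted.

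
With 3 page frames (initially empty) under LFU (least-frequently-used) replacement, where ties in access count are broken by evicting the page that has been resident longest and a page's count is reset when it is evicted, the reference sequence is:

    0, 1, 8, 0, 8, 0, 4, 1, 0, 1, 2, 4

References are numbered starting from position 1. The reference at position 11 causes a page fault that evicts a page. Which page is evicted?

pos 1: 0 -> fault, frames {0}
pos 2: 1 -> fault, frames {0,1}
pos 3: 8 -> fault, frames {0,1,8}
pos 4: 0 -> hit
pos 5: 8 -> hit
pos 6: 0 -> hit
pos 7: 4 -> fault, evict 1, frames {0,8,4}
pos 8: 1 -> fault, evict 4, frames {0,8,1}
pos 9: 0 -> hit
pos 10: 1 -> hit
pos 11: 2 -> fault, evict 8, frames {0,1,2}
At position 11, page 8 is evicted.

8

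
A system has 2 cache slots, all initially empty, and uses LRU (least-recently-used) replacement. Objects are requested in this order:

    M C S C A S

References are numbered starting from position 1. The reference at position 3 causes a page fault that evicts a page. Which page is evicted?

M

pos 1: M -> miss, frames (M)
pos 2: C -> miss, frames (M C)
pos 3: S -> miss, evict M, frames (C S)
At position 3, page M is evicted.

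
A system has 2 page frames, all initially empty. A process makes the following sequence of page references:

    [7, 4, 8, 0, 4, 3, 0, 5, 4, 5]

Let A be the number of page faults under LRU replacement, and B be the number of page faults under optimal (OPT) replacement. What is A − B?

Under LRU: F F F F F F F F F . → 9 faults.
Under OPT: F F F F . F . F F . → 7 faults.
A − B = 9 − 7 = 2.

2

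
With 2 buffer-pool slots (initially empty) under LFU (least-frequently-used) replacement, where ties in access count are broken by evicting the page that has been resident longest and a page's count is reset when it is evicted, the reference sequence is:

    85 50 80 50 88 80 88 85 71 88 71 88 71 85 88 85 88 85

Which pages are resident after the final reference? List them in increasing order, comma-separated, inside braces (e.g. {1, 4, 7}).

85: miss, frames {85}
50: miss, frames {85,50}
80: miss, evict 85, frames {50,80}
50: hit
88: miss, evict 80, frames {50,88}
80: miss, evict 88, frames {50,80}
88: miss, evict 80, frames {50,88}
85: miss, evict 88, frames {50,85}
71: miss, evict 85, frames {50,71}
88: miss, evict 71, frames {50,88}
71: miss, evict 88, frames {50,71}
88: miss, evict 71, frames {50,88}
71: miss, evict 88, frames {50,71}
85: miss, evict 71, frames {50,85}
88: miss, evict 85, frames {50,88}
85: miss, evict 88, frames {50,85}
88: miss, evict 85, frames {50,88}
85: miss, evict 88, frames {50,85}

{50, 85}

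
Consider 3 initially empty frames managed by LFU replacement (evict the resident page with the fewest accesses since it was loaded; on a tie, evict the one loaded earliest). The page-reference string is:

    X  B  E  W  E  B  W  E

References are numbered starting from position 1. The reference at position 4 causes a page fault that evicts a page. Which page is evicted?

pos 1: X → miss, frames {X}
pos 2: B → miss, frames {X,B}
pos 3: E → miss, frames {X,B,E}
pos 4: W → miss, evict X, frames {B,E,W}
At position 4, page X is evicted.

X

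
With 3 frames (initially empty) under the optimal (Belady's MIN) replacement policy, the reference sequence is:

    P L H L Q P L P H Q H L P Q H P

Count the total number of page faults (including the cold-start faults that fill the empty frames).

6

P -> fault, frames {P}
L -> fault, frames {P,L}
H -> fault, frames {P,L,H}
L -> hit
Q -> fault, evict H, frames {P,L,Q}
P -> hit
L -> hit
P -> hit
H -> fault, evict P, frames {L,Q,H}
Q -> hit
H -> hit
L -> hit
P -> fault, evict L, frames {Q,H,P}
Q -> hit
H -> hit
P -> hit
Page faults: 6.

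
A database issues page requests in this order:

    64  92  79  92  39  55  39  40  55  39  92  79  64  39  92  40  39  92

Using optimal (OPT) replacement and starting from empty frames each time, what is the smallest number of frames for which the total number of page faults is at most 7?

5

f=1: 18 faults
f=2: 13 faults
f=3: 10 faults
f=4: 8 faults
f=5: 7 faults
f=6: 6 faults
Smallest f with faults ≤ 7 is 5.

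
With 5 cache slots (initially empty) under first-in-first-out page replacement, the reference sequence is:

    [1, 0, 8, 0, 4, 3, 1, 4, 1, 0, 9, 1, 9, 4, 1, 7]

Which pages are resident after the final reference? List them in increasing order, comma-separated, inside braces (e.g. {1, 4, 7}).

{1, 3, 4, 7, 9}

1 -> miss, frames (1)
0 -> miss, frames (1 0)
8 -> miss, frames (1 0 8)
0 -> hit
4 -> miss, frames (1 0 8 4)
3 -> miss, frames (1 0 8 4 3)
1 -> hit
4 -> hit
1 -> hit
0 -> hit
9 -> miss, evict 1, frames (0 8 4 3 9)
1 -> miss, evict 0, frames (8 4 3 9 1)
9 -> hit
4 -> hit
1 -> hit
7 -> miss, evict 8, frames (4 3 9 1 7)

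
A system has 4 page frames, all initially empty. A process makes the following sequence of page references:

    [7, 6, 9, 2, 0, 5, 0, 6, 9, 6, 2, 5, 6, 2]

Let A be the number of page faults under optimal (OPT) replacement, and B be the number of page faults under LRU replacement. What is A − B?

Under OPT: F F F F F F . . . . F . . . → 7 faults.
Under LRU: F F F F F F . F F . F F . . → 10 faults.
A − B = 7 − 10 = -3.

-3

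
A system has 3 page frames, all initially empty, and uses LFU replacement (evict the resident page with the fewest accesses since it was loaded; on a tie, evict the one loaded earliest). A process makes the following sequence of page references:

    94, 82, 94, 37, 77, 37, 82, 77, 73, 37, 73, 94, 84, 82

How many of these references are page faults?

94 -> miss, frames [94]
82 -> miss, frames [94, 82]
94 -> hit
37 -> miss, frames [94, 82, 37]
77 -> miss, evict 82, frames [94, 37, 77]
37 -> hit
82 -> miss, evict 77, frames [94, 37, 82]
77 -> miss, evict 82, frames [94, 37, 77]
73 -> miss, evict 77, frames [94, 37, 73]
37 -> hit
73 -> hit
94 -> hit
84 -> miss, evict 73, frames [94, 37, 84]
82 -> miss, evict 84, frames [94, 37, 82]
Page faults: 9.

9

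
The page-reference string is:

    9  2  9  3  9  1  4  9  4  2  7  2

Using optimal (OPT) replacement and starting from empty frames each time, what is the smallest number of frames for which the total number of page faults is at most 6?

3

f=1: 12 faults
f=2: 7 faults
f=3: 6 faults
f=4: 6 faults
f=5: 6 faults
f=6: 6 faults
Smallest f with faults ≤ 6 is 3.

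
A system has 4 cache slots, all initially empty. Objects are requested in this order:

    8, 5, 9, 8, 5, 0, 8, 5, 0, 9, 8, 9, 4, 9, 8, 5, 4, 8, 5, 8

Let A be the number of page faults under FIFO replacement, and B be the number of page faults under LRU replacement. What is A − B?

Under FIFO: F F F . . F . . . . . . F . F F . . . . → 7 faults.
Under LRU: F F F . . F . . . . . . F . . F . . . . → 6 faults.
A − B = 7 − 6 = 1.

1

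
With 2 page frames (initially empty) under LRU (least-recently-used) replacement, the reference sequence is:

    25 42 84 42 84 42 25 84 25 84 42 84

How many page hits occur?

25 -> miss, frames (25)
42 -> miss, frames (25 42)
84 -> miss, evict 25, frames (42 84)
42 -> hit
84 -> hit
42 -> hit
25 -> miss, evict 84, frames (42 25)
84 -> miss, evict 42, frames (25 84)
25 -> hit
84 -> hit
42 -> miss, evict 25, frames (84 42)
84 -> hit
Hits: 6.

6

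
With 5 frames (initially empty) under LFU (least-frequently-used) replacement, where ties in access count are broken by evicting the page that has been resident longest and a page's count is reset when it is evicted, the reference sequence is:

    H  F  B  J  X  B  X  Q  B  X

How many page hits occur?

4

H → miss, frames {H}
F → miss, frames {H,F}
B → miss, frames {H,F,B}
J → miss, frames {H,F,B,J}
X → miss, frames {H,F,B,J,X}
B → hit
X → hit
Q → miss, evict H, frames {F,B,J,X,Q}
B → hit
X → hit
Hits: 4.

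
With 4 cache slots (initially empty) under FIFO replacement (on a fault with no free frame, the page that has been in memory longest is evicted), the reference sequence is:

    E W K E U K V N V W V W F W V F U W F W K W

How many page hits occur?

12

E → miss, frames (E)
W → miss, frames (E W)
K → miss, frames (E W K)
E → hit
U → miss, frames (E W K U)
K → hit
V → miss, evict E, frames (W K U V)
N → miss, evict W, frames (K U V N)
V → hit
W → miss, evict K, frames (U V N W)
V → hit
W → hit
F → miss, evict U, frames (V N W F)
W → hit
V → hit
F → hit
U → miss, evict V, frames (N W F U)
W → hit
F → hit
W → hit
K → miss, evict N, frames (W F U K)
W → hit
Hits: 12.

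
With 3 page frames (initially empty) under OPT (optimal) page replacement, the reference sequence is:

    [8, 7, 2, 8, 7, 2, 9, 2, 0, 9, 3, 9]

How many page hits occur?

6

8: fault, frames (8)
7: fault, frames (8 7)
2: fault, frames (8 7 2)
8: hit
7: hit
2: hit
9: fault, evict 7, frames (8 2 9)
2: hit
0: fault, evict 2, frames (8 9 0)
9: hit
3: fault, evict 0, frames (8 9 3)
9: hit
Hits: 6.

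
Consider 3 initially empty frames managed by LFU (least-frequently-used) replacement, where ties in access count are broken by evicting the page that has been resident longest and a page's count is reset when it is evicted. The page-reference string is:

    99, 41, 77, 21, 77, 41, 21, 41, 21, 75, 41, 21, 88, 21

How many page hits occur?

99 -> miss, frames [99]
41 -> miss, frames [99, 41]
77 -> miss, frames [99, 41, 77]
21 -> miss, evict 99, frames [41, 77, 21]
77 -> hit
41 -> hit
21 -> hit
41 -> hit
21 -> hit
75 -> miss, evict 77, frames [41, 21, 75]
41 -> hit
21 -> hit
88 -> miss, evict 75, frames [41, 21, 88]
21 -> hit
Hits: 8.

8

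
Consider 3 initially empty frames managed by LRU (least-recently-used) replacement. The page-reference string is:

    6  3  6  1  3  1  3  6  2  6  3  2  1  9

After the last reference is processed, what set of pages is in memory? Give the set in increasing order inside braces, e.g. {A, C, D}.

6: fault, frames {6}
3: fault, frames {6,3}
6: hit
1: fault, frames {3,6,1}
3: hit
1: hit
3: hit
6: hit
2: fault, evict 1, frames {3,6,2}
6: hit
3: hit
2: hit
1: fault, evict 6, frames {3,2,1}
9: fault, evict 3, frames {2,1,9}

{1, 2, 9}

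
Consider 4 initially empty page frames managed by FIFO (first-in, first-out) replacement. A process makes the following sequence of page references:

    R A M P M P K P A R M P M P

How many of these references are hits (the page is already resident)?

R -> fault, frames {R}
A -> fault, frames {R,A}
M -> fault, frames {R,A,M}
P -> fault, frames {R,A,M,P}
M -> hit
P -> hit
K -> fault, evict R, frames {A,M,P,K}
P -> hit
A -> hit
R -> fault, evict A, frames {M,P,K,R}
M -> hit
P -> hit
M -> hit
P -> hit
Hits: 8.

8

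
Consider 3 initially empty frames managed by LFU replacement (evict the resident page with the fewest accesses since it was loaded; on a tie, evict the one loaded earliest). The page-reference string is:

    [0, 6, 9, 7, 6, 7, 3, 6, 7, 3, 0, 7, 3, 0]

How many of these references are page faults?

0 → fault, frames [0]
6 → fault, frames [0, 6]
9 → fault, frames [0, 6, 9]
7 → fault, evict 0, frames [6, 9, 7]
6 → hit
7 → hit
3 → fault, evict 9, frames [6, 7, 3]
6 → hit
7 → hit
3 → hit
0 → fault, evict 3, frames [6, 7, 0]
7 → hit
3 → fault, evict 0, frames [6, 7, 3]
0 → fault, evict 3, frames [6, 7, 0]
Page faults: 8.

8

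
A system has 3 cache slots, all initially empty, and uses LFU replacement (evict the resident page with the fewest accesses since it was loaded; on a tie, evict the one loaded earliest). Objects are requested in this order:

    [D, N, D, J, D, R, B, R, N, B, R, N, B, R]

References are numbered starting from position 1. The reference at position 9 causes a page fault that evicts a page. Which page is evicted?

pos 1: D -> fault, frames {D}
pos 2: N -> fault, frames {D,N}
pos 3: D -> hit
pos 4: J -> fault, frames {D,N,J}
pos 5: D -> hit
pos 6: R -> fault, evict N, frames {D,J,R}
pos 7: B -> fault, evict J, frames {D,R,B}
pos 8: R -> hit
pos 9: N -> fault, evict B, frames {D,R,N}
At position 9, page B is evicted.

B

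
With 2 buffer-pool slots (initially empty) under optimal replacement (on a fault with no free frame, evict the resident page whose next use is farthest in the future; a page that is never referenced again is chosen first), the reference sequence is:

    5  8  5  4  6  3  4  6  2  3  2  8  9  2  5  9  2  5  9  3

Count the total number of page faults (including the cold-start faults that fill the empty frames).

5 -> fault, frames {5}
8 -> fault, frames {5,8}
5 -> hit
4 -> fault, evict 5, frames {8,4}
6 -> fault, evict 8, frames {4,6}
3 -> fault, evict 6, frames {4,3}
4 -> hit
6 -> fault, evict 4, frames {3,6}
2 -> fault, evict 6, frames {3,2}
3 -> hit
2 -> hit
8 -> fault, evict 3, frames {2,8}
9 -> fault, evict 8, frames {2,9}
2 -> hit
5 -> fault, evict 2, frames {9,5}
9 -> hit
2 -> fault, evict 9, frames {5,2}
5 -> hit
9 -> fault, evict 2, frames {5,9}
3 -> fault, evict 9, frames {5,3}
Page faults: 13.

13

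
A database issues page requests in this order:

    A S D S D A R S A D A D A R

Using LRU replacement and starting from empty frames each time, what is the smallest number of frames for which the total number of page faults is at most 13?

f=1: 14 faults
f=2: 9 faults
f=3: 7 faults
f=4: 4 faults
Smallest f with faults ≤ 13 is 2.

2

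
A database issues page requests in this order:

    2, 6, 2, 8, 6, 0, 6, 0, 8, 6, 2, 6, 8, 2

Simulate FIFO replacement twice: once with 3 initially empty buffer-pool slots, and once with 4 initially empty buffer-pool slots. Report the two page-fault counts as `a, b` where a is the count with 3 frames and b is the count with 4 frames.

3 frames: F F . F . F . . . . F F F . → 7 faults.
4 frames: F F . F . F . . . . . . . . → 4 faults.
4 < 7: adding a frame reduced faults, as is typical.

7, 4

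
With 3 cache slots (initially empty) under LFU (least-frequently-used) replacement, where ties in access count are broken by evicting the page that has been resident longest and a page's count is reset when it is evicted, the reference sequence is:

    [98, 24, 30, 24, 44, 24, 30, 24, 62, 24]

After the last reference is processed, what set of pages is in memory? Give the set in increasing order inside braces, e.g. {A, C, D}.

{24, 30, 62}

98: fault, frames {98}
24: fault, frames {98,24}
30: fault, frames {98,24,30}
24: hit
44: fault, evict 98, frames {24,30,44}
24: hit
30: hit
24: hit
62: fault, evict 44, frames {24,30,62}
24: hit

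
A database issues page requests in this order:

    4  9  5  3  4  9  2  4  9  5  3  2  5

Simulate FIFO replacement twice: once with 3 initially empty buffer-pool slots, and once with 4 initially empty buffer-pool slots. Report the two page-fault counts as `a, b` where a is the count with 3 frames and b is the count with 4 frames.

9, 10

3 frames: F F F F F F F . . F F . . → 9 faults.
4 frames: F F F F . . F F F F F F . → 10 faults.
10 > 9: adding a frame increased faults — Belady's anomaly.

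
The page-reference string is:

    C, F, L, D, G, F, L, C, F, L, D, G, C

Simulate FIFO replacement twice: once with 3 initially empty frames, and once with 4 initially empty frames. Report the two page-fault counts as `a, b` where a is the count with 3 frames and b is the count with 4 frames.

3 frames: F F F F F F F F . . F F . → 10 faults.
4 frames: F F F F F . . F F F F F F → 11 faults.
11 > 10: adding a frame increased faults — Belady's anomaly.

10, 11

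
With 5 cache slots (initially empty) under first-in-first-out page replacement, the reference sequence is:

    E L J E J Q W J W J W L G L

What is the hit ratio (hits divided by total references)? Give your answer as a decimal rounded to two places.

0.57

E: fault, frames {E}
L: fault, frames {E,L}
J: fault, frames {E,L,J}
E: hit
J: hit
Q: fault, frames {E,L,J,Q}
W: fault, frames {E,L,J,Q,W}
J: hit
W: hit
J: hit
W: hit
L: hit
G: fault, evict E, frames {L,J,Q,W,G}
L: hit
Hits: 8 of 14 references → 8/14 = 0.5714.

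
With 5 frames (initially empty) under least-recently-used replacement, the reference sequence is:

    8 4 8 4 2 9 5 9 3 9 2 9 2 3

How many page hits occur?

8 -> miss, frames [8]
4 -> miss, frames [8, 4]
8 -> hit
4 -> hit
2 -> miss, frames [8, 4, 2]
9 -> miss, frames [8, 4, 2, 9]
5 -> miss, frames [8, 4, 2, 9, 5]
9 -> hit
3 -> miss, evict 8, frames [4, 2, 5, 9, 3]
9 -> hit
2 -> hit
9 -> hit
2 -> hit
3 -> hit
Hits: 8.

8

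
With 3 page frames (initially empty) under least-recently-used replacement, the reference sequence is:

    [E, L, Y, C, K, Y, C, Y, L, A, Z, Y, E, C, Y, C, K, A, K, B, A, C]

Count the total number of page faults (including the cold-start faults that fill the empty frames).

15

E -> miss, frames {E}
L -> miss, frames {E,L}
Y -> miss, frames {E,L,Y}
C -> miss, evict E, frames {L,Y,C}
K -> miss, evict L, frames {Y,C,K}
Y -> hit
C -> hit
Y -> hit
L -> miss, evict K, frames {C,Y,L}
A -> miss, evict C, frames {Y,L,A}
Z -> miss, evict Y, frames {L,A,Z}
Y -> miss, evict L, frames {A,Z,Y}
E -> miss, evict A, frames {Z,Y,E}
C -> miss, evict Z, frames {Y,E,C}
Y -> hit
C -> hit
K -> miss, evict E, frames {Y,C,K}
A -> miss, evict Y, frames {C,K,A}
K -> hit
B -> miss, evict C, frames {A,K,B}
A -> hit
C -> miss, evict K, frames {B,A,C}
Page faults: 15.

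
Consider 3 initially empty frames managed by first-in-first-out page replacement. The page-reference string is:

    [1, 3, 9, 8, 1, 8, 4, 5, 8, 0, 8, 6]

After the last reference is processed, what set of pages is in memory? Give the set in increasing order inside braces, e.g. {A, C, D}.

1 -> fault, frames (1)
3 -> fault, frames (1 3)
9 -> fault, frames (1 3 9)
8 -> fault, evict 1, frames (3 9 8)
1 -> fault, evict 3, frames (9 8 1)
8 -> hit
4 -> fault, evict 9, frames (8 1 4)
5 -> fault, evict 8, frames (1 4 5)
8 -> fault, evict 1, frames (4 5 8)
0 -> fault, evict 4, frames (5 8 0)
8 -> hit
6 -> fault, evict 5, frames (8 0 6)

{0, 6, 8}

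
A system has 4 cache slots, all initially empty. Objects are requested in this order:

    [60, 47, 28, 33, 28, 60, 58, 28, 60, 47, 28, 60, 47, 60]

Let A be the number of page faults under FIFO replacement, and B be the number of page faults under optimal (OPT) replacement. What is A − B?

Under FIFO: F F F F . . F . F F F . . . → 8 faults.
Under OPT: F F F F . . F . . . . . . . → 5 faults.
A − B = 8 − 5 = 3.

3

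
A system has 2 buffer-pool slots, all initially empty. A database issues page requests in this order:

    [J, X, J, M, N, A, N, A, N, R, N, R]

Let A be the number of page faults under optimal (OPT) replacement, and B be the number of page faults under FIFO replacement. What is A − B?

-1

Under OPT: F F . F F F . . . F . . → 6 faults.
Under FIFO: F F . F F F . . . F F . → 7 faults.
A − B = 6 − 7 = -1.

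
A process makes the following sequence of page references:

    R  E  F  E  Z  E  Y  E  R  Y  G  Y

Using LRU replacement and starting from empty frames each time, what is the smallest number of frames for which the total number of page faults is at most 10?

2

f=1: 12 faults
f=2: 8 faults
f=3: 7 faults
f=4: 7 faults
f=5: 6 faults
f=6: 6 faults
Smallest f with faults ≤ 10 is 2.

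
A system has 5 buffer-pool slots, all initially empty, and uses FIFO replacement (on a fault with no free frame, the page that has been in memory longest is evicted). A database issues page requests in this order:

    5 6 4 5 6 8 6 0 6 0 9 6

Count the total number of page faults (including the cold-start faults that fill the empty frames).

6

5: miss, frames (5)
6: miss, frames (5 6)
4: miss, frames (5 6 4)
5: hit
6: hit
8: miss, frames (5 6 4 8)
6: hit
0: miss, frames (5 6 4 8 0)
6: hit
0: hit
9: miss, evict 5, frames (6 4 8 0 9)
6: hit
Page faults: 6.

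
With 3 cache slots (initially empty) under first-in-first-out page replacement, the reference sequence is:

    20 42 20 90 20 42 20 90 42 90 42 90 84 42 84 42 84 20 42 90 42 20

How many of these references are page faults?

20: fault, frames [20]
42: fault, frames [20, 42]
20: hit
90: fault, frames [20, 42, 90]
20: hit
42: hit
20: hit
90: hit
42: hit
90: hit
42: hit
90: hit
84: fault, evict 20, frames [42, 90, 84]
42: hit
84: hit
42: hit
84: hit
20: fault, evict 42, frames [90, 84, 20]
42: fault, evict 90, frames [84, 20, 42]
90: fault, evict 84, frames [20, 42, 90]
42: hit
20: hit
Page faults: 7.

7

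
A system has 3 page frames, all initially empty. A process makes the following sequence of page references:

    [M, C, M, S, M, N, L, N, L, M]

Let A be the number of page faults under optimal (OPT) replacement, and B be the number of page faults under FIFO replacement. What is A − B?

-1

Under OPT: F F . F . F F . . . → 5 faults.
Under FIFO: F F . F . F F . . F → 6 faults.
A − B = 5 − 6 = -1.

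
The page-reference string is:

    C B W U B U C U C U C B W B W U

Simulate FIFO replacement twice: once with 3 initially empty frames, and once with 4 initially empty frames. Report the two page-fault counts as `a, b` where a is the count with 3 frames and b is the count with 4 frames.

3 frames: F F F F . . F . . . . F F . . F → 8 faults.
4 frames: F F F F . . . . . . . . . . . . → 4 faults.
4 < 8: adding a frame reduced faults, as is typical.

8, 4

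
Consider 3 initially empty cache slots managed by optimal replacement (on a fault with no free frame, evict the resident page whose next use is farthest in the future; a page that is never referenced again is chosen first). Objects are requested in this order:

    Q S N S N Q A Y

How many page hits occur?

3

Q → fault, frames {Q}
S → fault, frames {Q,S}
N → fault, frames {Q,S,N}
S → hit
N → hit
Q → hit
A → fault, evict N, frames {Q,S,A}
Y → fault, evict A, frames {Q,S,Y}
Hits: 3.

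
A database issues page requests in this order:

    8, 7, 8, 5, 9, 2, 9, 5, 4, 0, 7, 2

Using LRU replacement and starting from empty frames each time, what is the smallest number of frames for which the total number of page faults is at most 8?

6

f=1: 12 faults
f=2: 10 faults
f=3: 9 faults
f=4: 9 faults
f=5: 9 faults
f=6: 8 faults
f=7: 7 faults
Smallest f with faults ≤ 8 is 6.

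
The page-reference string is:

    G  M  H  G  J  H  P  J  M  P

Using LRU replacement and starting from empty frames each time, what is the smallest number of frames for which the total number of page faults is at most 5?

f=1: 10 faults
f=2: 10 faults
f=3: 6 faults
f=4: 6 faults
f=5: 5 faults
Smallest f with faults ≤ 5 is 5.

5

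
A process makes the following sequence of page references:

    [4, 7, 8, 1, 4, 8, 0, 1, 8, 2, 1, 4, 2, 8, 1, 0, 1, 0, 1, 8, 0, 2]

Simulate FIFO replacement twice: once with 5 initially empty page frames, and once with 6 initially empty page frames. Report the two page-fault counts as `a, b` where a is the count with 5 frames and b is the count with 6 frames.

7, 6

5 frames: F F F F . . F . . F . F . . . . . . . . . . → 7 faults.
6 frames: F F F F . . F . . F . . . . . . . . . . . . → 6 faults.
6 < 7: adding a frame reduced faults, as is typical.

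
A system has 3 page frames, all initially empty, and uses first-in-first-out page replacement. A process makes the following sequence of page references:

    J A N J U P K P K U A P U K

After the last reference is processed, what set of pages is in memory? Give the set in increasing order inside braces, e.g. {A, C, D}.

{A, K, U}

J -> fault, frames (J)
A -> fault, frames (J A)
N -> fault, frames (J A N)
J -> hit
U -> fault, evict J, frames (A N U)
P -> fault, evict A, frames (N U P)
K -> fault, evict N, frames (U P K)
P -> hit
K -> hit
U -> hit
A -> fault, evict U, frames (P K A)
P -> hit
U -> fault, evict P, frames (K A U)
K -> hit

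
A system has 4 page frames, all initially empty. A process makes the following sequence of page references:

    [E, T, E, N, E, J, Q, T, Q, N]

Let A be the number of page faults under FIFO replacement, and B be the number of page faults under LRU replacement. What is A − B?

-2

Under FIFO: F F . F . F F . . . → 5 faults.
Under LRU: F F . F . F F F . F → 7 faults.
A − B = 5 − 7 = -2.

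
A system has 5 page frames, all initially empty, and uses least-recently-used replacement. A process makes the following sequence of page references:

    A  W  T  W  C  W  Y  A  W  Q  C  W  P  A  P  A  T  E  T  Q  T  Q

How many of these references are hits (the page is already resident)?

A → fault, frames (A)
W → fault, frames (A W)
T → fault, frames (A W T)
W → hit
C → fault, frames (A T W C)
W → hit
Y → fault, frames (A T C W Y)
A → hit
W → hit
Q → fault, evict T, frames (C Y A W Q)
C → hit
W → hit
P → fault, evict Y, frames (A Q C W P)
A → hit
P → hit
A → hit
T → fault, evict Q, frames (C W P A T)
E → fault, evict C, frames (W P A T E)
T → hit
Q → fault, evict W, frames (P A E T Q)
T → hit
Q → hit
Hits: 12.

12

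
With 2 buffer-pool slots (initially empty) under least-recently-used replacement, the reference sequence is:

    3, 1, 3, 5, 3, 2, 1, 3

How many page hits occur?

2

3 → fault, frames {3}
1 → fault, frames {3,1}
3 → hit
5 → fault, evict 1, frames {3,5}
3 → hit
2 → fault, evict 5, frames {3,2}
1 → fault, evict 3, frames {2,1}
3 → fault, evict 2, frames {1,3}
Hits: 2.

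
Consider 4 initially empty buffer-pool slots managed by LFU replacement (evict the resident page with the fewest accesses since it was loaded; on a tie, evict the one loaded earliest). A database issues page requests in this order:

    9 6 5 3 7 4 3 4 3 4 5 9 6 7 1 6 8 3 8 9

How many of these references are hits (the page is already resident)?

7

9 → miss, frames {9}
6 → miss, frames {9,6}
5 → miss, frames {9,6,5}
3 → miss, frames {9,6,5,3}
7 → miss, evict 9, frames {6,5,3,7}
4 → miss, evict 6, frames {5,3,7,4}
3 → hit
4 → hit
3 → hit
4 → hit
5 → hit
9 → miss, evict 7, frames {5,3,4,9}
6 → miss, evict 9, frames {5,3,4,6}
7 → miss, evict 6, frames {5,3,4,7}
1 → miss, evict 7, frames {5,3,4,1}
6 → miss, evict 1, frames {5,3,4,6}
8 → miss, evict 6, frames {5,3,4,8}
3 → hit
8 → hit
9 → miss, evict 5, frames {3,4,8,9}
Hits: 7.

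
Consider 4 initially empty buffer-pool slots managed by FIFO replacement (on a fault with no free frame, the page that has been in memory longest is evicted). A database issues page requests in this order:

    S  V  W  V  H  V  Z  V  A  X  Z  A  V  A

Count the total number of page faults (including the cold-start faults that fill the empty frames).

8

S → fault, frames {S}
V → fault, frames {S,V}
W → fault, frames {S,V,W}
V → hit
H → fault, frames {S,V,W,H}
V → hit
Z → fault, evict S, frames {V,W,H,Z}
V → hit
A → fault, evict V, frames {W,H,Z,A}
X → fault, evict W, frames {H,Z,A,X}
Z → hit
A → hit
V → fault, evict H, frames {Z,A,X,V}
A → hit
Page faults: 8.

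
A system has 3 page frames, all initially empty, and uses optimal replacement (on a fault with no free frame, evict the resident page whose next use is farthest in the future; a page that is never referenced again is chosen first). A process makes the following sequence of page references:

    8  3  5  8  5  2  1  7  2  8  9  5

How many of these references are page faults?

8

8 -> fault, frames {8}
3 -> fault, frames {8,3}
5 -> fault, frames {8,3,5}
8 -> hit
5 -> hit
2 -> fault, evict 3, frames {8,5,2}
1 -> fault, evict 5, frames {8,2,1}
7 -> fault, evict 1, frames {8,2,7}
2 -> hit
8 -> hit
9 -> fault, evict 7, frames {8,2,9}
5 -> fault, evict 9, frames {8,2,5}
Page faults: 8.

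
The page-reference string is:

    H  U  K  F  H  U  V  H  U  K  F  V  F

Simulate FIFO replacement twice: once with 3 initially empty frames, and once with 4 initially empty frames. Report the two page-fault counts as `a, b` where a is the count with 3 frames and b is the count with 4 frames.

9, 10

3 frames: F F F F F F F . . F F . . → 9 faults.
4 frames: F F F F . . F F F F F F . → 10 faults.
10 > 9: adding a frame increased faults — Belady's anomaly.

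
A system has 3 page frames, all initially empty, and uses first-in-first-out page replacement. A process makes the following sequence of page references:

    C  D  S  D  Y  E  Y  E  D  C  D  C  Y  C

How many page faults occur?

8

C → miss, frames {C}
D → miss, frames {C,D}
S → miss, frames {C,D,S}
D → hit
Y → miss, evict C, frames {D,S,Y}
E → miss, evict D, frames {S,Y,E}
Y → hit
E → hit
D → miss, evict S, frames {Y,E,D}
C → miss, evict Y, frames {E,D,C}
D → hit
C → hit
Y → miss, evict E, frames {D,C,Y}
C → hit
Page faults: 8.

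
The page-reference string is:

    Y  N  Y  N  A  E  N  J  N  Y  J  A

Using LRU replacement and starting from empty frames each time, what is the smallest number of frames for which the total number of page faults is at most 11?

2

f=1: 12 faults
f=2: 9 faults
f=3: 7 faults
f=4: 7 faults
f=5: 5 faults
Smallest f with faults ≤ 11 is 2.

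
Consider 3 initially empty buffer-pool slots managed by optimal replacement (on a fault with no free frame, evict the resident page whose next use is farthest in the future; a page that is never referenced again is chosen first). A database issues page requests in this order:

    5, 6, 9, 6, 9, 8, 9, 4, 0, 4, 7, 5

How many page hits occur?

5

5 → fault, frames {5}
6 → fault, frames {5,6}
9 → fault, frames {5,6,9}
6 → hit
9 → hit
8 → fault, evict 6, frames {5,9,8}
9 → hit
4 → fault, evict 8, frames {5,9,4}
0 → fault, evict 9, frames {5,4,0}
4 → hit
7 → fault, evict 0, frames {5,4,7}
5 → hit
Hits: 5.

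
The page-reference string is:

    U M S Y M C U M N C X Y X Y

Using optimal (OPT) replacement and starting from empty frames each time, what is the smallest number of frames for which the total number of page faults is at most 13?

2

f=1: 14 faults
f=2: 10 faults
f=3: 8 faults
f=4: 7 faults
f=5: 7 faults
f=6: 7 faults
f=7: 7 faults
Smallest f with faults ≤ 13 is 2.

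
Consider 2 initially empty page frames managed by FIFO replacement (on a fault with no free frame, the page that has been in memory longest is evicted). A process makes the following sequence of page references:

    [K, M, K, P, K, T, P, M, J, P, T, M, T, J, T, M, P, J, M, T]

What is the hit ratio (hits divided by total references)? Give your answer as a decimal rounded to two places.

K → fault, frames [K]
M → fault, frames [K, M]
K → hit
P → fault, evict K, frames [M, P]
K → fault, evict M, frames [P, K]
T → fault, evict P, frames [K, T]
P → fault, evict K, frames [T, P]
M → fault, evict T, frames [P, M]
J → fault, evict P, frames [M, J]
P → fault, evict M, frames [J, P]
T → fault, evict J, frames [P, T]
M → fault, evict P, frames [T, M]
T → hit
J → fault, evict T, frames [M, J]
T → fault, evict M, frames [J, T]
M → fault, evict J, frames [T, M]
P → fault, evict T, frames [M, P]
J → fault, evict M, frames [P, J]
M → fault, evict P, frames [J, M]
T → fault, evict J, frames [M, T]
Hits: 2 of 20 references → 2/20 = 0.1000.

0.10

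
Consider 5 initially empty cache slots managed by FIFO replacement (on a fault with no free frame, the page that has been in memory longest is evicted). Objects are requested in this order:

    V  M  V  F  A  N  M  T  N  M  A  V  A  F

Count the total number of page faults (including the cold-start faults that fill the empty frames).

V -> fault, frames (V)
M -> fault, frames (V M)
V -> hit
F -> fault, frames (V M F)
A -> fault, frames (V M F A)
N -> fault, frames (V M F A N)
M -> hit
T -> fault, evict V, frames (M F A N T)
N -> hit
M -> hit
A -> hit
V -> fault, evict M, frames (F A N T V)
A -> hit
F -> hit
Page faults: 7.

7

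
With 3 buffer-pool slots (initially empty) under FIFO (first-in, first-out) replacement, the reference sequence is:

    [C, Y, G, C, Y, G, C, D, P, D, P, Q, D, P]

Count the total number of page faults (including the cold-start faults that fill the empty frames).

6

C: fault, frames {C}
Y: fault, frames {C,Y}
G: fault, frames {C,Y,G}
C: hit
Y: hit
G: hit
C: hit
D: fault, evict C, frames {Y,G,D}
P: fault, evict Y, frames {G,D,P}
D: hit
P: hit
Q: fault, evict G, frames {D,P,Q}
D: hit
P: hit
Page faults: 6.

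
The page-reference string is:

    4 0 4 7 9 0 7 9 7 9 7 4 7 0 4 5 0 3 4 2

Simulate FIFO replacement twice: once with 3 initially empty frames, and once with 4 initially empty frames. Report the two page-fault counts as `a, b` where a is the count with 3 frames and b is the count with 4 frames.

10, 8

3 frames: F F . F F . . . . . . F . F . F . F F F → 10 faults.
4 frames: F F . F F . . . . . . . . . . F . F F F → 8 faults.
8 < 10: adding a frame reduced faults, as is typical.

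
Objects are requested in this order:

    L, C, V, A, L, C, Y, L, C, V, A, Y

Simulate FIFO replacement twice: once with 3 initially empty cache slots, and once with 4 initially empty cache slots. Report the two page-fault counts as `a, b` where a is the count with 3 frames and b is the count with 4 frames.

9, 10

3 frames: F F F F F F F . . F F . → 9 faults.
4 frames: F F F F . . F F F F F F → 10 faults.
10 > 9: adding a frame increased faults — Belady's anomaly.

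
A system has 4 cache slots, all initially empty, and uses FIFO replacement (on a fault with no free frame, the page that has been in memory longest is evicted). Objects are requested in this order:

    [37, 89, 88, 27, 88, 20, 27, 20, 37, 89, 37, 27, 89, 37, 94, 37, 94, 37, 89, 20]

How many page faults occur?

37: miss, frames (37)
89: miss, frames (37 89)
88: miss, frames (37 89 88)
27: miss, frames (37 89 88 27)
88: hit
20: miss, evict 37, frames (89 88 27 20)
27: hit
20: hit
37: miss, evict 89, frames (88 27 20 37)
89: miss, evict 88, frames (27 20 37 89)
37: hit
27: hit
89: hit
37: hit
94: miss, evict 27, frames (20 37 89 94)
37: hit
94: hit
37: hit
89: hit
20: hit
Page faults: 8.

8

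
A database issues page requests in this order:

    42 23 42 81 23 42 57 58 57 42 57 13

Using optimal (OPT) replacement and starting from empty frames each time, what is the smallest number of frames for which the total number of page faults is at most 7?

f=1: 12 faults
f=2: 8 faults
f=3: 6 faults
f=4: 6 faults
f=5: 6 faults
f=6: 6 faults
Smallest f with faults ≤ 7 is 3.

3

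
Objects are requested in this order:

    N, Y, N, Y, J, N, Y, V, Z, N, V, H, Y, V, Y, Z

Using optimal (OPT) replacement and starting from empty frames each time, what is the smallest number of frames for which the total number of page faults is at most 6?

4

f=1: 16 faults
f=2: 10 faults
f=3: 7 faults
f=4: 6 faults
f=5: 6 faults
f=6: 6 faults
Smallest f with faults ≤ 6 is 4.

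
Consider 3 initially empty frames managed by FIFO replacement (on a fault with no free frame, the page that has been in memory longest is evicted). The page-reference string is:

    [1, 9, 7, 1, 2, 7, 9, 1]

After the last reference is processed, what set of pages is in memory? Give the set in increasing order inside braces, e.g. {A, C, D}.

1 → fault, frames [1]
9 → fault, frames [1, 9]
7 → fault, frames [1, 9, 7]
1 → hit
2 → fault, evict 1, frames [9, 7, 2]
7 → hit
9 → hit
1 → fault, evict 9, frames [7, 2, 1]

{1, 2, 7}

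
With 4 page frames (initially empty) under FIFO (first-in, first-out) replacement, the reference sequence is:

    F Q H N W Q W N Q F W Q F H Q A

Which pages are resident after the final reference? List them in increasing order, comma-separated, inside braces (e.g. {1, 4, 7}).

F: miss, frames [F]
Q: miss, frames [F, Q]
H: miss, frames [F, Q, H]
N: miss, frames [F, Q, H, N]
W: miss, evict F, frames [Q, H, N, W]
Q: hit
W: hit
N: hit
Q: hit
F: miss, evict Q, frames [H, N, W, F]
W: hit
Q: miss, evict H, frames [N, W, F, Q]
F: hit
H: miss, evict N, frames [W, F, Q, H]
Q: hit
A: miss, evict W, frames [F, Q, H, A]

{A, F, H, Q}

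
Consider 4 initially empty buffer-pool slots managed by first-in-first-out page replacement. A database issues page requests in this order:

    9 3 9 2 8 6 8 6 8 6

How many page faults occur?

5

9 → miss, frames (9)
3 → miss, frames (9 3)
9 → hit
2 → miss, frames (9 3 2)
8 → miss, frames (9 3 2 8)
6 → miss, evict 9, frames (3 2 8 6)
8 → hit
6 → hit
8 → hit
6 → hit
Page faults: 5.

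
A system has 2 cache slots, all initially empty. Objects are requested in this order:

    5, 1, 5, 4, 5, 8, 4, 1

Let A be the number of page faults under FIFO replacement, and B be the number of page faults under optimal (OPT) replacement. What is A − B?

2

Under FIFO: F F . F F F F F → 7 faults.
Under OPT: F F . F . F . F → 5 faults.
A − B = 7 − 5 = 2.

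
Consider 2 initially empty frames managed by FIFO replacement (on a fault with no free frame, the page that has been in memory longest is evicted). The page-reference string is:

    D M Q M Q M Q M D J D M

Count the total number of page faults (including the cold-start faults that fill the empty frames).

D: fault, frames (D)
M: fault, frames (D M)
Q: fault, evict D, frames (M Q)
M: hit
Q: hit
M: hit
Q: hit
M: hit
D: fault, evict M, frames (Q D)
J: fault, evict Q, frames (D J)
D: hit
M: fault, evict D, frames (J M)
Page faults: 6.

6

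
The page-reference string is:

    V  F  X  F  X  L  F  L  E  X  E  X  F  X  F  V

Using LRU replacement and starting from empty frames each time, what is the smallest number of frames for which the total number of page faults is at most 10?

f=1: 16 faults
f=2: 9 faults
f=3: 8 faults
f=4: 6 faults
f=5: 5 faults
Smallest f with faults ≤ 10 is 2.

2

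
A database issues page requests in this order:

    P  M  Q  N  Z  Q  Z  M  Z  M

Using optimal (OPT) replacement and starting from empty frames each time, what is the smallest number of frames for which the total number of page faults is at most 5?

3

f=1: 10 faults
f=2: 6 faults
f=3: 5 faults
f=4: 5 faults
f=5: 5 faults
Smallest f with faults ≤ 5 is 3.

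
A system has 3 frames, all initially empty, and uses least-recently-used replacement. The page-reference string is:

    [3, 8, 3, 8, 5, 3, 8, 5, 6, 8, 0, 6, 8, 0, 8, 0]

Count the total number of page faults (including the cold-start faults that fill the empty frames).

3 → miss, frames (3)
8 → miss, frames (3 8)
3 → hit
8 → hit
5 → miss, frames (3 8 5)
3 → hit
8 → hit
5 → hit
6 → miss, evict 3, frames (8 5 6)
8 → hit
0 → miss, evict 5, frames (6 8 0)
6 → hit
8 → hit
0 → hit
8 → hit
0 → hit
Page faults: 5.

5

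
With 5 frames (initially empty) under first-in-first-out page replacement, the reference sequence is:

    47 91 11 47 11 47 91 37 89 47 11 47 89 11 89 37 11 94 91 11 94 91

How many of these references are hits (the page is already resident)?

47: miss, frames [47]
91: miss, frames [47, 91]
11: miss, frames [47, 91, 11]
47: hit
11: hit
47: hit
91: hit
37: miss, frames [47, 91, 11, 37]
89: miss, frames [47, 91, 11, 37, 89]
47: hit
11: hit
47: hit
89: hit
11: hit
89: hit
37: hit
11: hit
94: miss, evict 47, frames [91, 11, 37, 89, 94]
91: hit
11: hit
94: hit
91: hit
Hits: 16.

16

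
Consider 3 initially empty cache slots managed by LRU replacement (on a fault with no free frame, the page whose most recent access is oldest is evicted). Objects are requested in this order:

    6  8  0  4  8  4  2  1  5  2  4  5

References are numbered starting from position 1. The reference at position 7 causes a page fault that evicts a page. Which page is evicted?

pos 1: 6: fault, frames [6]
pos 2: 8: fault, frames [6, 8]
pos 3: 0: fault, frames [6, 8, 0]
pos 4: 4: fault, evict 6, frames [8, 0, 4]
pos 5: 8: hit
pos 6: 4: hit
pos 7: 2: fault, evict 0, frames [8, 4, 2]
At position 7, page 0 is evicted.

0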